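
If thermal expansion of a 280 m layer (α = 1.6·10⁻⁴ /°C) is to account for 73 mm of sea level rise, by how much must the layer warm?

ΔT ≈ 1.63 K

ΔT = Δh/(αH) = 0.073 / (1.6×10⁻⁴ × 280) ≈ 1.629 K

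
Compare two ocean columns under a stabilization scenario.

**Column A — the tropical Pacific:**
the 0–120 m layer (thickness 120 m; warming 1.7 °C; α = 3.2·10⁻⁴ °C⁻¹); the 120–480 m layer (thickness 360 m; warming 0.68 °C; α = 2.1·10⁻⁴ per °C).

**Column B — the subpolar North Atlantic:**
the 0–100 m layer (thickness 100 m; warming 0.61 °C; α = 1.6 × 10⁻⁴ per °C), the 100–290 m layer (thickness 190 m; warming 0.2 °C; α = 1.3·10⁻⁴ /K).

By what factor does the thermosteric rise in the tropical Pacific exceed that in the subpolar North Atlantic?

A 1.7 × 120 × 3.2×10⁻⁴ = 0.06528 m
A 120–480 m: 2.1×10⁻⁴ × 0.68 × 360 = 0.051408 m
A total: 0.116688 m
B 1.6×10⁻⁴ × 100 × 0.61 = 0.00976 m
B Layer 2: 0.2 × 1.3×10⁻⁴ × 190 = 0.00494 m
B total: 0.01470 m
Ratio: 0.116688 / 0.01470 ≈ 7.938

≈ 7.94×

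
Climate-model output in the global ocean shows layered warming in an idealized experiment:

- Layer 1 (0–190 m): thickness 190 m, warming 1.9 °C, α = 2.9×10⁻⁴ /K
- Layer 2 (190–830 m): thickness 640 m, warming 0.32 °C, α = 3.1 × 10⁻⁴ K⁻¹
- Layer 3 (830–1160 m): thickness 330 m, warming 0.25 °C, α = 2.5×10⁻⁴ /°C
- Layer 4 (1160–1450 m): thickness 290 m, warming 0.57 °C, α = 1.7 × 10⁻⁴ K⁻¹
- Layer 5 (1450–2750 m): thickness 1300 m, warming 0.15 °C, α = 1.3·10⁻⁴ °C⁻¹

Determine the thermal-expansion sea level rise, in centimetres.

Δh ≈ 24 cm

Layer 1: 190 × 2.9×10⁻⁴ × 1.9 = 0.10469 m
190–830 m: 640 × 3.1×10⁻⁴ × 0.32 = 0.063488 m
0.25 × 330 × 2.5×10⁻⁴ = 0.020625 m
290 × 0.57 × 1.7×10⁻⁴ = 0.028101 m
Layer 5: 1300 × 1.3×10⁻⁴ × 0.15 = 0.02535 m
Δh = 0.10469 + 0.063488 + 0.020625 + 0.028101 + 0.02535 = 0.242254 m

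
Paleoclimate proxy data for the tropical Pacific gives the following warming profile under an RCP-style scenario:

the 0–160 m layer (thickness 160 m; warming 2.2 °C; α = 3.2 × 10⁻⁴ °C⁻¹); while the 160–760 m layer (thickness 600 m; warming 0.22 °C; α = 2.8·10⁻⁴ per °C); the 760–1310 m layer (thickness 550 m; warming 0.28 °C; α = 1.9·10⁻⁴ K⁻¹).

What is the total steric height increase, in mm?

Δh ≈ 179 mm

Layer 1: 160 × 3.2×10⁻⁴ × 2.2 = 0.11264 m
Layer 2: 2.8×10⁻⁴ × 600 × 0.22 = 0.03696 m
Layer 3: 0.28 × 1.9×10⁻⁴ × 550 = 0.02926 m
Δh = 0.11264 + 0.03696 + 0.02926 = 0.17886 m ≈ 179 mm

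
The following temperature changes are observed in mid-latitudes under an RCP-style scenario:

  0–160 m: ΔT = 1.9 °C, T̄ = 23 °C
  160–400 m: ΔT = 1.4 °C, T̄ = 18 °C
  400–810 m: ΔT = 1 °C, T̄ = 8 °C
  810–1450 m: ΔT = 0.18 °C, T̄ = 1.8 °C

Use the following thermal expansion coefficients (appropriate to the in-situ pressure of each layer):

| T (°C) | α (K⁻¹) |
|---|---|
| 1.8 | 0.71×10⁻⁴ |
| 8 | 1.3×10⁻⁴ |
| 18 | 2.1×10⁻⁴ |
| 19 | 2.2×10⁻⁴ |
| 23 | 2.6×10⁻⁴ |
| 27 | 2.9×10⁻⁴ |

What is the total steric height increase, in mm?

Δh = 211 mm

Layer 1 at 23 °C → α = 2.6×10⁻⁴ K⁻¹
Layer 2 at 18 °C → α = 2.1×10⁻⁴ K⁻¹
Layer 3 at 8 °C → α = 1.3×10⁻⁴ K⁻¹
Layer 4 at 1.8 °C → α = 0.71×10⁻⁴ K⁻¹
1.9 × 2.6×10⁻⁴ × 160 = 0.07904 m
2.1×10⁻⁴ × 1.4 × 240 = 0.07056 m
1 × 410 × 1.3×10⁻⁴ = 0.05330 m
810–1450 m: 0.71×10⁻⁴ × 640 × 0.18 = 0.0081792 m
Δh = 0.07904 + 0.07056 + 0.05330 + 0.0081792 = 0.2110792 m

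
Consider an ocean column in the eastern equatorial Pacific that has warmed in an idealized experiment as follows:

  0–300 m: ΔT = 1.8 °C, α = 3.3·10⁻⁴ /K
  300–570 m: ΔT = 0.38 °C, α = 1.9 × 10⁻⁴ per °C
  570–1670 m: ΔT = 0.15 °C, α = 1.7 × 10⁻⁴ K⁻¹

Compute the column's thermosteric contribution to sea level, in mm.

230 mm of thermosteric rise

0–300 m: 3.3×10⁻⁴ × 1.8 × 300 = 0.17820 m
Layer 2: 0.38 × 1.9×10⁻⁴ × 270 = 0.019494 m
0.15 × 1.7×10⁻⁴ × 1100 = 0.02805 m
Δh = 0.17820 + 0.019494 + 0.02805 = 0.225744 m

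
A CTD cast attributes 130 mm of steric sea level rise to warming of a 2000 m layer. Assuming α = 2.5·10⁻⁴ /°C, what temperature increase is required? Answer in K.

0.260 K

ΔT = Δh/(αH) = 0.13 / (2.5×10⁻⁴ × 2000) = 0.2600 K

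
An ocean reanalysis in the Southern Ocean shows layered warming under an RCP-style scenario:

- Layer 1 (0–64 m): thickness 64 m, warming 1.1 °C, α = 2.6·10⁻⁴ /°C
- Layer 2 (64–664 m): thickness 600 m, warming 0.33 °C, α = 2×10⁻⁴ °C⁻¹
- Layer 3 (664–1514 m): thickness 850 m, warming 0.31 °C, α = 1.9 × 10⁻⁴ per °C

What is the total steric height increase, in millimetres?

Δh ≈ 108 mm

64 × 1.1 × 2.6×10⁻⁴ = 0.018304 m
64–664 m: 600 × 2×10⁻⁴ × 0.33 = 0.03960 m
Layer 3: 850 × 0.31 × 1.9×10⁻⁴ = 0.050065 m
Δh = 0.018304 + 0.03960 + 0.050065 = 0.107969 m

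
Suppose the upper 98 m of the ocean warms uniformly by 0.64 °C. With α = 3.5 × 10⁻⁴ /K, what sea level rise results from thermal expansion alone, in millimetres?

Δh = αΔT·H = 3.5×10⁻⁴ × 0.64 × 98 = 0.021952 m

Δh = 22.0 mm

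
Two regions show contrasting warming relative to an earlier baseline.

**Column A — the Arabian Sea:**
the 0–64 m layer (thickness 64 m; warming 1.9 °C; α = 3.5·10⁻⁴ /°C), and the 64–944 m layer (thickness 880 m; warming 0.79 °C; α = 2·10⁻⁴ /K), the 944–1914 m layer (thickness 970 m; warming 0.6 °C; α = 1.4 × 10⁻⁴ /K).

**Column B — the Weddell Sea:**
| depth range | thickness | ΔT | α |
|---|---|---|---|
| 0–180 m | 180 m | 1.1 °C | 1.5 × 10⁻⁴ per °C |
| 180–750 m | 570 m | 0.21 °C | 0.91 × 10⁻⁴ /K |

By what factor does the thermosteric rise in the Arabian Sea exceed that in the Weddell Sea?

A Layer 1: 1.9 × 64 × 3.5×10⁻⁴ = 0.04256 m
A 64–944 m: 880 × 2×10⁻⁴ × 0.79 = 0.13904 m
A Layer 3: 1.4×10⁻⁴ × 0.6 × 970 = 0.08148 m
A total: 0.26308 m
B 1.1 × 180 × 1.5×10⁻⁴ = 0.02970 m
B 180–750 m: 570 × 0.21 × 0.91×10⁻⁴ = 0.0108927 m
B total: 0.0405927 m
Ratio: 0.26308 / 0.0405927 ≈ 6.481

≈ 6.48×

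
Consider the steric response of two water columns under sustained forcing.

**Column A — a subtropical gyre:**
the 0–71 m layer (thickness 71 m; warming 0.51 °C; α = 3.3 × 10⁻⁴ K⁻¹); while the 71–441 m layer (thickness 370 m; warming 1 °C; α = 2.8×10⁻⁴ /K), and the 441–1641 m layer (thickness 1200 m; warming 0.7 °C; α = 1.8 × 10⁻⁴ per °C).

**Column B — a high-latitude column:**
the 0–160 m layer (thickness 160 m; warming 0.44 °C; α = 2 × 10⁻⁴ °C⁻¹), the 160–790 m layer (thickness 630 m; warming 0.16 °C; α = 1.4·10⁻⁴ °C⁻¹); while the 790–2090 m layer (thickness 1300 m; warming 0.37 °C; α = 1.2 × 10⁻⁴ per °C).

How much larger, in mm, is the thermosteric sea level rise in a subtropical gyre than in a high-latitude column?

A 71 × 3.3×10⁻⁴ × 0.51 = 0.0119493 m
A 2.8×10⁻⁴ × 370 × 1 = 0.10360 m
A 0.7 × 1200 × 1.8×10⁻⁴ = 0.15120 m
A total: 0.2667493 m
B 160 × 0.44 × 2×10⁻⁴ = 0.01408 m
B 1.4×10⁻⁴ × 630 × 0.16 = 0.014112 m
B 790–2090 m: 1300 × 1.2×10⁻⁴ × 0.37 = 0.05772 m
B total: 0.085912 m
Difference: 0.2667493 − 0.085912 = 0.1808373 m

Δh_A − Δh_B ≈ 180 mm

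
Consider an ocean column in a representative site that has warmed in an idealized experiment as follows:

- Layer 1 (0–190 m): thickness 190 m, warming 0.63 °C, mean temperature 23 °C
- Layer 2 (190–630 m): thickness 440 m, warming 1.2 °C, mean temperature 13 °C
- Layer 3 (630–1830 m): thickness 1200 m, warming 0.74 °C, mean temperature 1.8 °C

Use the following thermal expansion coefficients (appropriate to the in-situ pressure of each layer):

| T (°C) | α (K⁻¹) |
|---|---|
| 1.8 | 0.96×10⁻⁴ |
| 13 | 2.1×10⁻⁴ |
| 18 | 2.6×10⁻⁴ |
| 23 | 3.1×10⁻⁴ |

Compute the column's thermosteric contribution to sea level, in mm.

233 mm of thermosteric rise

Layer 1 at 23 °C → α = 3.1×10⁻⁴ K⁻¹
Layer 2 at 13 °C → α = 2.1×10⁻⁴ K⁻¹
Layer 3 at 1.8 °C → α = 0.96×10⁻⁴ K⁻¹
0–190 m: 3.1×10⁻⁴ × 0.63 × 190 = 0.037107 m
Layer 2: 2.1×10⁻⁴ × 1.2 × 440 = 0.11088 m
630–1830 m: 0.74 × 0.96×10⁻⁴ × 1200 = 0.085248 m
Δh = 0.037107 + 0.11088 + 0.085248 = 0.233235 m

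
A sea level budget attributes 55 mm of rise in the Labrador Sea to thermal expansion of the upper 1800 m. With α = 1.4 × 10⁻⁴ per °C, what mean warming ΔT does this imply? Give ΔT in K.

ΔT = Δh/(αH) = 0.055 / (1.4×10⁻⁴ × 1800) ≈ 0.2183 K

0.22 K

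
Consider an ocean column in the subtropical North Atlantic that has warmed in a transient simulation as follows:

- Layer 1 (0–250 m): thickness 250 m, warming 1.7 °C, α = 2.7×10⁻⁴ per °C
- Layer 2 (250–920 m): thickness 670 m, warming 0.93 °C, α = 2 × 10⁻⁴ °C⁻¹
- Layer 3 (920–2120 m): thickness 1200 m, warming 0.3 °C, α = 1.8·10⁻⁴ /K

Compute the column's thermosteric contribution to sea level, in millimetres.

Δh ≈ 304 mm

0–250 m: 1.7 × 2.7×10⁻⁴ × 250 = 0.11475 m
0.93 × 2×10⁻⁴ × 670 = 0.12462 m
920–2120 m: 0.3 × 1.8×10⁻⁴ × 1200 = 0.06480 m
Δh = 0.11475 + 0.12462 + 0.06480 = 0.30417 m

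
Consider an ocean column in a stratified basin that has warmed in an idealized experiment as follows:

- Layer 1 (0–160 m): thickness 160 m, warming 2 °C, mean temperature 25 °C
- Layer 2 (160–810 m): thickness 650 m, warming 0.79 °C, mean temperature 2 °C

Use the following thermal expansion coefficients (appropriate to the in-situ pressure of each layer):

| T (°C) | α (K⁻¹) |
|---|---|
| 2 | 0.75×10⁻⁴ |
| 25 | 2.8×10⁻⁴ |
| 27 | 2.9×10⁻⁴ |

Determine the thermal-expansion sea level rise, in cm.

about 12.8 cm

Layer 1 at 25 °C → α = 2.8×10⁻⁴ K⁻¹
Layer 2 at 2 °C → α = 0.75×10⁻⁴ K⁻¹
0–160 m: 160 × 2 × 2.8×10⁻⁴ = 0.08960 m
650 × 0.75×10⁻⁴ × 0.79 = 0.0385125 m
Δh = 0.08960 + 0.0385125 = 0.1281125 m ≈ 12.8 cm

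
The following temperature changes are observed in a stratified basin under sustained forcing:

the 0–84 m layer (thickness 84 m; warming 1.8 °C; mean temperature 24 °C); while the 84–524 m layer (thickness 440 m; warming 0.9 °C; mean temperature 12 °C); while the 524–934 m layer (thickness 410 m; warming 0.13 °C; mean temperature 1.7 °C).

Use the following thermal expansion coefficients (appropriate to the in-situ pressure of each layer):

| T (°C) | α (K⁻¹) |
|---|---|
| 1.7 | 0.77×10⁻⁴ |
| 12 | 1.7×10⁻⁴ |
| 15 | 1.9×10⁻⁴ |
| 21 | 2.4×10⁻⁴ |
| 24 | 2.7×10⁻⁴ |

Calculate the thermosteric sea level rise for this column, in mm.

112 mm of thermosteric rise

Layer 1 at 24 °C → α = 2.7×10⁻⁴ K⁻¹
Layer 2 at 12 °C → α = 1.7×10⁻⁴ K⁻¹
Layer 3 at 1.7 °C → α = 0.77×10⁻⁴ K⁻¹
84 × 2.7×10⁻⁴ × 1.8 = 0.040824 m
Layer 2: 1.7×10⁻⁴ × 0.9 × 440 = 0.06732 m
Layer 3: 0.13 × 410 × 0.77×10⁻⁴ = 0.0041041 m
Δh = 0.040824 + 0.06732 + 0.0041041 = 0.1122481 m ≈ 112 mm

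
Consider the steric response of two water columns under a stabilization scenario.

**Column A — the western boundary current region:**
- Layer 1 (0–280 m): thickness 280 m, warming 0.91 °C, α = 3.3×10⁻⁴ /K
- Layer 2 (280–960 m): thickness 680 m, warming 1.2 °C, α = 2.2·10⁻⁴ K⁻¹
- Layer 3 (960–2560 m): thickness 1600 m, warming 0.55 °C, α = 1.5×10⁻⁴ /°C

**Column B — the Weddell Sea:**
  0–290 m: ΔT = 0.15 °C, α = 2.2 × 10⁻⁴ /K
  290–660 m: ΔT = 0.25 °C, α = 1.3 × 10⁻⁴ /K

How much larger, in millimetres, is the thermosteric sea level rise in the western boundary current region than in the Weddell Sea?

374 mm larger

A 0–280 m: 3.3×10⁻⁴ × 280 × 0.91 = 0.084084 m
A 280–960 m: 1.2 × 680 × 2.2×10⁻⁴ = 0.17952 m
A 1.5×10⁻⁴ × 0.55 × 1600 = 0.13200 m
A total: 0.395604 m
B Layer 1: 0.15 × 290 × 2.2×10⁻⁴ = 0.00957 m
B 0.25 × 370 × 1.3×10⁻⁴ = 0.012025 m
B total: 0.021595 m
Difference: 0.395604 − 0.021595 = 0.374009 m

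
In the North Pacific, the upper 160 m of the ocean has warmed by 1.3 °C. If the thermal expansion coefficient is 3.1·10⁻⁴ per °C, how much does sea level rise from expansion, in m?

0.064 m

Δh = αΔT·H = 3.1×10⁻⁴ × 1.3 × 160 = 0.06448 m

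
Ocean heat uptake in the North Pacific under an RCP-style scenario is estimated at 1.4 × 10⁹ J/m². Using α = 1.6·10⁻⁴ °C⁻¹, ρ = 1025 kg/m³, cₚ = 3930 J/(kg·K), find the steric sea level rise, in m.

Δh = αQ/(ρcₚ) = 1.6×10⁻⁴ × 1.4×10⁹ / (1025 × 3930) ≈ 0.055607 m

0.056 m of thermosteric rise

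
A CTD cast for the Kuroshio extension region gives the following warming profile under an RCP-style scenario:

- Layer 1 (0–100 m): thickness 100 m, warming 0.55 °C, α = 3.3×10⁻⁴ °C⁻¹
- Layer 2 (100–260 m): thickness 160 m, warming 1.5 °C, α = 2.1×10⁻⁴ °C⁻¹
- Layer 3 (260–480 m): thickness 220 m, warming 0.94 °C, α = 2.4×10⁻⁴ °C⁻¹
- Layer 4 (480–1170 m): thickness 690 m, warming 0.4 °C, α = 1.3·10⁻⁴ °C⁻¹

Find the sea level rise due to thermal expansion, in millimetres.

Layer 1: 100 × 0.55 × 3.3×10⁻⁴ = 0.01815 m
Layer 2: 160 × 2.1×10⁻⁴ × 1.5 = 0.05040 m
0.94 × 220 × 2.4×10⁻⁴ = 0.049632 m
Layer 4: 690 × 1.3×10⁻⁴ × 0.4 = 0.03588 m
Δh = 0.01815 + 0.05040 + 0.049632 + 0.03588 = 0.154062 m ≈ 154 mm

about 154 mm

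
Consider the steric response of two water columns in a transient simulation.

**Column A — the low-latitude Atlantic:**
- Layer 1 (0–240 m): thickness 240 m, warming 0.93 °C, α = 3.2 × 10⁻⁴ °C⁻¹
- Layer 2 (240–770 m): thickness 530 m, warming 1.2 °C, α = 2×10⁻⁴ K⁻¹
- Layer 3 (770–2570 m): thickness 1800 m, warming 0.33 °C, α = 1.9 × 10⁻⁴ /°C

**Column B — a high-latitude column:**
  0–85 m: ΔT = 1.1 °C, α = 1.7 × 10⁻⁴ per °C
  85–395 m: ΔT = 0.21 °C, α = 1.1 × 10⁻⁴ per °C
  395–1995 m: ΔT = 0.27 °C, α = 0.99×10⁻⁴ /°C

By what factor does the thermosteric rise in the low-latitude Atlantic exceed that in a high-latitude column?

A 0–240 m: 240 × 3.2×10⁻⁴ × 0.93 = 0.071424 m
A 240–770 m: 530 × 1.2 × 2×10⁻⁴ = 0.12720 m
A 770–2570 m: 1.9×10⁻⁴ × 0.33 × 1800 = 0.11286 m
A total: 0.311484 m
B 1.7×10⁻⁴ × 85 × 1.1 = 0.015895 m
B Layer 2: 0.21 × 1.1×10⁻⁴ × 310 = 0.007161 m
B 395–1995 m: 0.99×10⁻⁴ × 0.27 × 1600 = 0.042768 m
B total: 0.065824 m
Ratio: 0.311484 / 0.065824 ≈ 4.732

a factor of 4.7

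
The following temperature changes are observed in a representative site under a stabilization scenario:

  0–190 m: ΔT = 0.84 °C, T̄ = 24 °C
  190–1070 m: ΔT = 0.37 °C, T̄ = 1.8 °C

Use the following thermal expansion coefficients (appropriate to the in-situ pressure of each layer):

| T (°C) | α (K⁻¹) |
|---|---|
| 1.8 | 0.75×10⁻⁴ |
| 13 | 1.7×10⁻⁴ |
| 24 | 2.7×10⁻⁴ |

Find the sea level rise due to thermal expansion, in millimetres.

about 67.5 mm

Layer 1 at 24 °C → α = 2.7×10⁻⁴ K⁻¹
Layer 2 at 1.8 °C → α = 0.75×10⁻⁴ K⁻¹
0–190 m: 2.7×10⁻⁴ × 190 × 0.84 = 0.043092 m
Layer 2: 0.37 × 880 × 0.75×10⁻⁴ = 0.02442 m
Δh = 0.043092 + 0.02442 = 0.067512 m ≈ 67.5 mm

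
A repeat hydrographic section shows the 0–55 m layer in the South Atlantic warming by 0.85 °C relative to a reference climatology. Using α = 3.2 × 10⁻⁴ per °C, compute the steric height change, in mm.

about 15.0 mm

Δh = αΔT·H = 3.2×10⁻⁴ × 0.85 × 55 = 0.01496 m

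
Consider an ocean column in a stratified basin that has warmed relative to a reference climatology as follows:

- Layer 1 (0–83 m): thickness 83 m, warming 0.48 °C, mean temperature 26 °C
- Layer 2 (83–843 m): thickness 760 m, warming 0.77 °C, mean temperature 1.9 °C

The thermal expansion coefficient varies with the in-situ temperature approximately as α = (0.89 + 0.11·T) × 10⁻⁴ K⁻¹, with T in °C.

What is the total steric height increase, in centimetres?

Layer 1: α = (0.89 + 0.11×26)×10⁻⁴ = 3.75×10⁻⁴ K⁻¹
Layer 2: α = (0.89 + 0.11×1.9)×10⁻⁴ = 1.099×10⁻⁴ K⁻¹
Layer 1: 0.48 × 3.75×10⁻⁴ × 83 = 0.01494 m
Layer 2: 0.77 × 1.099×10⁻⁴ × 760 = 0.06431348 m
Δh = 0.01494 + 0.06431348 = 0.07925348 m ≈ 7.93 cm

about 7.93 cm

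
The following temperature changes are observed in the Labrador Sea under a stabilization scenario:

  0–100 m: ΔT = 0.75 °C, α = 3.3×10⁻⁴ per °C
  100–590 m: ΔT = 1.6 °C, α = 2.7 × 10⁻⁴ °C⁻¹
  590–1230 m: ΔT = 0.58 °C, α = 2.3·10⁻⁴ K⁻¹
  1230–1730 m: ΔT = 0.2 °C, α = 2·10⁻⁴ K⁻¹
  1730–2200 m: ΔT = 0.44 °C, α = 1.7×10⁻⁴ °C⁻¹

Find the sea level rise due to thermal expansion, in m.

0.377 m of thermosteric rise

Layer 1: 0.75 × 3.3×10⁻⁴ × 100 = 0.02475 m
100–590 m: 490 × 1.6 × 2.7×10⁻⁴ = 0.21168 m
0.58 × 640 × 2.3×10⁻⁴ = 0.085376 m
Layer 4: 0.2 × 2×10⁻⁴ × 500 = 0.02000 m
1730–2200 m: 470 × 0.44 × 1.7×10⁻⁴ = 0.035156 m
Δh = 0.02475 + 0.21168 + 0.085376 + 0.02000 + 0.035156 = 0.376962 m ≈ 0.377 m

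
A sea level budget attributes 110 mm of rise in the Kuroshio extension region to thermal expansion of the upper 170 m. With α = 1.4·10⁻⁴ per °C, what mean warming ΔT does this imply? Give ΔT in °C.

ΔT = Δh/(αH) = 0.11 / (1.4×10⁻⁴ × 170) ≈ 4.622 °C

ΔT ≈ 4.6 °C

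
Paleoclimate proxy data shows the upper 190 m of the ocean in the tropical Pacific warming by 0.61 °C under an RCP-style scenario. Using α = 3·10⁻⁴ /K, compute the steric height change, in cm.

Δh = αΔT·H = 3×10⁻⁴ × 0.61 × 190 = 0.03477 m

Δh ≈ 3.48 cm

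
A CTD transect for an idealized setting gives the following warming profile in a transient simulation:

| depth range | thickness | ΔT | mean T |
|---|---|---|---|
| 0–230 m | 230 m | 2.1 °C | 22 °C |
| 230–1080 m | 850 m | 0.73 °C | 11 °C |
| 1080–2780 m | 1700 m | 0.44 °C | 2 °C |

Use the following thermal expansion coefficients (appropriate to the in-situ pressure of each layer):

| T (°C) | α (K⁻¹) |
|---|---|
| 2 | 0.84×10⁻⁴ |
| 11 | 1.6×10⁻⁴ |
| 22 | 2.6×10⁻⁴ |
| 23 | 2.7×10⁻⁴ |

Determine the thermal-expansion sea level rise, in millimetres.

Layer 1 at 22 °C → α = 2.6×10⁻⁴ K⁻¹
Layer 2 at 11 °C → α = 1.6×10⁻⁴ K⁻¹
Layer 3 at 2 °C → α = 0.84×10⁻⁴ K⁻¹
2.1 × 230 × 2.6×10⁻⁴ = 0.12558 m
230–1080 m: 0.73 × 1.6×10⁻⁴ × 850 = 0.09928 m
1080–2780 m: 0.44 × 1700 × 0.84×10⁻⁴ = 0.062832 m
Δh = 0.12558 + 0.09928 + 0.062832 = 0.287692 m

about 288 mm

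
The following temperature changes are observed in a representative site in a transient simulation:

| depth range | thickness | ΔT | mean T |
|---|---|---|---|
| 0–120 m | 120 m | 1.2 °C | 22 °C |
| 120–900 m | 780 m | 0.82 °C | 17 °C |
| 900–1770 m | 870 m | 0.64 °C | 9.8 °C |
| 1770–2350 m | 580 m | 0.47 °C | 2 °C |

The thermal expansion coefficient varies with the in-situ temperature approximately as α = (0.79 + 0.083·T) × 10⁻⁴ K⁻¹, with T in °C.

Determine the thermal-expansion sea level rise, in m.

Layer 1: α = (0.79 + 0.083×22)×10⁻⁴ = 2.616×10⁻⁴ K⁻¹
Layer 2: α = (0.79 + 0.083×17)×10⁻⁴ = 2.201×10⁻⁴ K⁻¹
Layer 3: α = (0.79 + 0.083×9.8)×10⁻⁴ = 1.6034×10⁻⁴ K⁻¹
Layer 4: α = (0.79 + 0.083×2)×10⁻⁴ = 0.956×10⁻⁴ K⁻¹
0–120 m: 120 × 2.616×10⁻⁴ × 1.2 = 0.0376704 m
Layer 2: 2.201×10⁻⁴ × 780 × 0.82 = 0.14077596 m
1.6034×10⁻⁴ × 870 × 0.64 = 0.089277312 m
Layer 4: 580 × 0.956×10⁻⁴ × 0.47 = 0.02606056 m
Δh = 0.0376704 + 0.14077596 + 0.089277312 + 0.02606056 = 0.293784232 m ≈ 0.294 m

0.294 m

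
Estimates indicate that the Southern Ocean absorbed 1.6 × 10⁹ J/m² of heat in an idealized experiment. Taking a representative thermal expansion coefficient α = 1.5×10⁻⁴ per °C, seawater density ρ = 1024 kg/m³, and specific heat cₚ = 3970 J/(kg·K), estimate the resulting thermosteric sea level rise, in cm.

Δh ≈ 5.90 cm

Δh = αQ/(ρcₚ) = 1.5×10⁻⁴ × 1.6×10⁹ / (1024 × 3970) ≈ 0.059037 m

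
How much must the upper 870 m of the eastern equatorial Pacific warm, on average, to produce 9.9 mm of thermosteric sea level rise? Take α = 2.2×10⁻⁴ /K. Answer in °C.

ΔT ≈ 0.052 °C

ΔT = Δh/(αH) = 0.0099 / (2.2×10⁻⁴ × 870) ≈ 0.05172 °C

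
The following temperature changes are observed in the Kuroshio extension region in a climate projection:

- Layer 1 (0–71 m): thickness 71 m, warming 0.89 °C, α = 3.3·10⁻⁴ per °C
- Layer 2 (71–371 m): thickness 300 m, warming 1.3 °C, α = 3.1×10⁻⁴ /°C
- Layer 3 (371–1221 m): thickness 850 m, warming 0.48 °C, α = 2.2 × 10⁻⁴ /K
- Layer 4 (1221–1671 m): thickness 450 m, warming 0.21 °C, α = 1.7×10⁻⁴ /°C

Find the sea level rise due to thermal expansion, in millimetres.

Δh ≈ 248 mm

Layer 1: 71 × 0.89 × 3.3×10⁻⁴ = 0.0208527 m
Layer 2: 1.3 × 300 × 3.1×10⁻⁴ = 0.12090 m
Layer 3: 2.2×10⁻⁴ × 850 × 0.48 = 0.08976 m
450 × 1.7×10⁻⁴ × 0.21 = 0.016065 m
Δh = 0.0208527 + 0.12090 + 0.08976 + 0.016065 = 0.2475777 m ≈ 248 mm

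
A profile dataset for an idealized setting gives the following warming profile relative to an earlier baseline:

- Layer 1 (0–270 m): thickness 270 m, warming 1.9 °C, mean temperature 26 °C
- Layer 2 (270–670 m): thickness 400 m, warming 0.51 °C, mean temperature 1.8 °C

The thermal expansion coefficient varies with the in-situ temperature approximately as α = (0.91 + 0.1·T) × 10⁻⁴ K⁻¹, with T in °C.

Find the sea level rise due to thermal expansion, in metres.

0.202 m of thermosteric rise

Layer 1: α = (0.91 + 0.1×26)×10⁻⁴ = 3.51×10⁻⁴ K⁻¹
Layer 2: α = (0.91 + 0.1×1.8)×10⁻⁴ = 1.09×10⁻⁴ K⁻¹
Layer 1: 270 × 3.51×10⁻⁴ × 1.9 = 0.180063 m
Layer 2: 1.09×10⁻⁴ × 0.51 × 400 = 0.022236 m
Δh = 0.180063 + 0.022236 = 0.202299 m ≈ 0.202 m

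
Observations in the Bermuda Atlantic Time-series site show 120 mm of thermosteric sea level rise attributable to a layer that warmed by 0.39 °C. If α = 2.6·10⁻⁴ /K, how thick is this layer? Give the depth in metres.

about 1200 m

H = Δh/(αΔT) = 0.12 / (2.6×10⁻⁴ × 0.39) ≈ 1183 m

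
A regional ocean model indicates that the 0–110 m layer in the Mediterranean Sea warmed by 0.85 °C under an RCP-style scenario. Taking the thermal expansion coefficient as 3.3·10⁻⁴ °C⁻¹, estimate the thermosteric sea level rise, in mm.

Δh ≈ 31 mm

Δh = αΔT·H = 3.3×10⁻⁴ × 0.85 × 110 = 0.030855 m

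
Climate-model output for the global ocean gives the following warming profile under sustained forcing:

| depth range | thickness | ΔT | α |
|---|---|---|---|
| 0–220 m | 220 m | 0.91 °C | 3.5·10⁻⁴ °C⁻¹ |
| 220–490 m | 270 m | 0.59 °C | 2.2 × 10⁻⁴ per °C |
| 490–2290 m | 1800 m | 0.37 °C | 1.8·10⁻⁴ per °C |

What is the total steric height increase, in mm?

Layer 1: 3.5×10⁻⁴ × 0.91 × 220 = 0.07007 m
220–490 m: 2.2×10⁻⁴ × 0.59 × 270 = 0.035046 m
1800 × 1.8×10⁻⁴ × 0.37 = 0.11988 m
Δh = 0.07007 + 0.035046 + 0.11988 = 0.224996 m

220 mm of thermosteric rise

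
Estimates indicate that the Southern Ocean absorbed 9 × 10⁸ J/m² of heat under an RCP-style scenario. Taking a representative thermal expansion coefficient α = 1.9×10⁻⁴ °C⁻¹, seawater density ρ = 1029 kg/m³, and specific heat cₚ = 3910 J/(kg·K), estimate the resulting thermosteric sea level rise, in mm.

about 42.5 mm

Δh = αQ/(ρcₚ) = 1.9×10⁻⁴ × 9×10⁸ / (1029 × 3910) ≈ 0.042501 m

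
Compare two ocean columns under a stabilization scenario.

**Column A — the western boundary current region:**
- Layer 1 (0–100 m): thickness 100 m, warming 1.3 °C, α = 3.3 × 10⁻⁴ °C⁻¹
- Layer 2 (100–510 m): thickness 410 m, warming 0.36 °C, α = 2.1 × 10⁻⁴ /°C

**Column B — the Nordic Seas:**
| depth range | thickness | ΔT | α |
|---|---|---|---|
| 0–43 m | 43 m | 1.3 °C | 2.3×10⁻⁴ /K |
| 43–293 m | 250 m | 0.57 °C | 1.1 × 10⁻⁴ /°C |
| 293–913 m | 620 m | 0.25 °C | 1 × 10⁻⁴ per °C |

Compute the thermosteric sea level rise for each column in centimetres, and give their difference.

A 0–100 m: 1.3 × 100 × 3.3×10⁻⁴ = 0.04290 m
A 2.1×10⁻⁴ × 0.36 × 410 = 0.030996 m
A total: 0.073896 m
B 43 × 2.3×10⁻⁴ × 1.3 = 0.012857 m
B 1.1×10⁻⁴ × 250 × 0.57 = 0.015675 m
B 293–913 m: 0.25 × 620 × 1×10⁻⁴ = 0.01550 m
B total: 0.044032 m
Difference: 0.073896 − 0.044032 = 0.029864 m

A: 7.4 cm; B: 4.4 cm; difference 3.0 cm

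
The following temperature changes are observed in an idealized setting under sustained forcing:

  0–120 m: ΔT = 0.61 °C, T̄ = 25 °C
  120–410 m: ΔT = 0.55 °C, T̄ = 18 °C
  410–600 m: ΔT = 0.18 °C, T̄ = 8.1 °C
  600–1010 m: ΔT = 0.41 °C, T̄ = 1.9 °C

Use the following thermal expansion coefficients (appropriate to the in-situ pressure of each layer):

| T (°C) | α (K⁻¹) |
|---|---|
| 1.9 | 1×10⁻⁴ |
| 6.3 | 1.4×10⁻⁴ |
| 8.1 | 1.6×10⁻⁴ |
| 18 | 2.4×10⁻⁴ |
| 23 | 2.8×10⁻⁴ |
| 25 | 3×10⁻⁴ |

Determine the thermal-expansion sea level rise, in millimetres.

Layer 1 at 25 °C → α = 3×10⁻⁴ K⁻¹
Layer 2 at 18 °C → α = 2.4×10⁻⁴ K⁻¹
Layer 3 at 8.1 °C → α = 1.6×10⁻⁴ K⁻¹
Layer 4 at 1.9 °C → α = 1×10⁻⁴ K⁻¹
Layer 1: 120 × 0.61 × 3×10⁻⁴ = 0.02196 m
290 × 0.55 × 2.4×10⁻⁴ = 0.03828 m
1.6×10⁻⁴ × 0.18 × 190 = 0.005472 m
410 × 1×10⁻⁴ × 0.41 = 0.01681 m
Δh = 0.02196 + 0.03828 + 0.005472 + 0.01681 = 0.082522 m

about 83 mm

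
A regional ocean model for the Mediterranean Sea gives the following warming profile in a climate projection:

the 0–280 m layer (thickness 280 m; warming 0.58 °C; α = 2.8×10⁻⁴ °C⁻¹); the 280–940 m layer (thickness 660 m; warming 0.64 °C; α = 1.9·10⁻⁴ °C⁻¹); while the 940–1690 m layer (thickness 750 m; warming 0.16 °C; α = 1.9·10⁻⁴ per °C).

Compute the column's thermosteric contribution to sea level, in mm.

0–280 m: 280 × 0.58 × 2.8×10⁻⁴ = 0.045472 m
Layer 2: 1.9×10⁻⁴ × 660 × 0.64 = 0.080256 m
0.16 × 1.9×10⁻⁴ × 750 = 0.02280 m
Δh = 0.045472 + 0.080256 + 0.02280 = 0.148528 m

149 mm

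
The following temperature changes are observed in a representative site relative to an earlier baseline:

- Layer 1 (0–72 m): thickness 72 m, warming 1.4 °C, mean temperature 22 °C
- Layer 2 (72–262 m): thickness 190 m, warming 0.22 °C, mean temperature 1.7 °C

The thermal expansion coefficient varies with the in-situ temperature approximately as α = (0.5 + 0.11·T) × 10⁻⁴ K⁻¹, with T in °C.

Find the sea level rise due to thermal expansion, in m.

0.032 m of thermosteric rise

Layer 1: α = (0.5 + 0.11×22)×10⁻⁴ = 2.92×10⁻⁴ K⁻¹
Layer 2: α = (0.5 + 0.11×1.7)×10⁻⁴ = 0.687×10⁻⁴ K⁻¹
Layer 1: 1.4 × 72 × 2.92×10⁻⁴ = 0.0294336 m
Layer 2: 190 × 0.687×10⁻⁴ × 0.22 = 0.00287166 m
Δh = 0.0294336 + 0.00287166 = 0.03230526 m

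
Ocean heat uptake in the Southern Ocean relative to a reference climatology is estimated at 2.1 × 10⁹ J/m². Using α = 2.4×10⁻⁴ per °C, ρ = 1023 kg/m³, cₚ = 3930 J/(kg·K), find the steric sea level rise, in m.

0.125 m of thermosteric rise

Δh = αQ/(ρcₚ) = 2.4×10⁻⁴ × 2.1×10⁹ / (1023 × 3930) ≈ 0.12536 m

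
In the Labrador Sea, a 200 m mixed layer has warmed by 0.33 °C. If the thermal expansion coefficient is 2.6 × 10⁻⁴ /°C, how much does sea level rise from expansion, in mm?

about 17.2 mm

Δh = αΔT·H = 2.6×10⁻⁴ × 0.33 × 200 = 0.01716 m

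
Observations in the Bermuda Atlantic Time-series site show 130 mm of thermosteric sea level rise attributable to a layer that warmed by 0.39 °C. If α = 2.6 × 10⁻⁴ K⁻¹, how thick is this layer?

1280 m

H = Δh/(αΔT) = 0.13 / (2.6×10⁻⁴ × 0.39) ≈ 1282 m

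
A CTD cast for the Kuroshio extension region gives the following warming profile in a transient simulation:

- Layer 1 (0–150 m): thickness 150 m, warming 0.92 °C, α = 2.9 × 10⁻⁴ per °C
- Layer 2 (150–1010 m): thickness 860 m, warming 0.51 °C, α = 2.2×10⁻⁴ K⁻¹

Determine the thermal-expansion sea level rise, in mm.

2.9×10⁻⁴ × 150 × 0.92 = 0.04002 m
860 × 0.51 × 2.2×10⁻⁴ = 0.096492 m
Δh = 0.04002 + 0.096492 = 0.136512 m

Δh ≈ 140 mm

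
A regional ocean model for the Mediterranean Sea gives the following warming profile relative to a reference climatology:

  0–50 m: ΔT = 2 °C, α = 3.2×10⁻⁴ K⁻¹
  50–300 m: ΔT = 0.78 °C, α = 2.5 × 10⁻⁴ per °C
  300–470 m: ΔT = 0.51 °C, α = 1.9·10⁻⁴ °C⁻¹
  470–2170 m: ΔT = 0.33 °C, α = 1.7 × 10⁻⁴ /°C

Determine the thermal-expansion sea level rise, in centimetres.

Layer 1: 50 × 3.2×10⁻⁴ × 2 = 0.03200 m
2.5×10⁻⁴ × 0.78 × 250 = 0.04875 m
300–470 m: 0.51 × 1.9×10⁻⁴ × 170 = 0.016473 m
Layer 4: 1.7×10⁻⁴ × 1700 × 0.33 = 0.09537 m
Δh = 0.03200 + 0.04875 + 0.016473 + 0.09537 = 0.192593 m ≈ 19.3 cm

Δh ≈ 19.3 cm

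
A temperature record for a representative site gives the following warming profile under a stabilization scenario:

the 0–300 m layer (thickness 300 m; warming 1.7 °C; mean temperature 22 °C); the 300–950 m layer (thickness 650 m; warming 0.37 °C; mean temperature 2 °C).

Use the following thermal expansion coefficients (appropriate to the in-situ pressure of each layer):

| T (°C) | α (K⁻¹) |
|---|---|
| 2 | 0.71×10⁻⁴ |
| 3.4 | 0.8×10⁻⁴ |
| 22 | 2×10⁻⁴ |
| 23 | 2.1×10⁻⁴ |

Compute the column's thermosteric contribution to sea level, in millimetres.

119 mm of thermosteric rise

Layer 1 at 22 °C → α = 2×10⁻⁴ K⁻¹
Layer 2 at 2 °C → α = 0.71×10⁻⁴ K⁻¹
0–300 m: 2×10⁻⁴ × 1.7 × 300 = 0.10200 m
Layer 2: 0.71×10⁻⁴ × 650 × 0.37 = 0.0170755 m
Δh = 0.10200 + 0.0170755 = 0.1190755 m ≈ 119 mm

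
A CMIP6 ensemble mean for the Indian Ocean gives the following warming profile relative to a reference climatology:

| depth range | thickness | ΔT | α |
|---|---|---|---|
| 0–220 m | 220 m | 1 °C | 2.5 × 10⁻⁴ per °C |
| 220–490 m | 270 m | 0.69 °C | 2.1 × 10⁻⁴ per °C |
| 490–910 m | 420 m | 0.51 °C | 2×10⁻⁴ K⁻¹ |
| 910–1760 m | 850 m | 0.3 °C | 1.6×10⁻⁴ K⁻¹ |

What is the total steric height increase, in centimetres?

0–220 m: 1 × 2.5×10⁻⁴ × 220 = 0.05500 m
220–490 m: 270 × 0.69 × 2.1×10⁻⁴ = 0.039123 m
420 × 0.51 × 2×10⁻⁴ = 0.04284 m
910–1760 m: 0.3 × 1.6×10⁻⁴ × 850 = 0.04080 m
Δh = 0.05500 + 0.039123 + 0.04284 + 0.04080 = 0.177763 m ≈ 17.8 cm

Δh = 17.8 cm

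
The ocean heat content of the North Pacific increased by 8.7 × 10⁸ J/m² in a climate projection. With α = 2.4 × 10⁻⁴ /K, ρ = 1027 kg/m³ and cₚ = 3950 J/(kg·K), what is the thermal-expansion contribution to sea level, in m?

0.0515 m of thermosteric rise

Δh = αQ/(ρcₚ) = 2.4×10⁻⁴ × 8.7×10⁸ / (1027 × 3950) ≈ 0.051471 m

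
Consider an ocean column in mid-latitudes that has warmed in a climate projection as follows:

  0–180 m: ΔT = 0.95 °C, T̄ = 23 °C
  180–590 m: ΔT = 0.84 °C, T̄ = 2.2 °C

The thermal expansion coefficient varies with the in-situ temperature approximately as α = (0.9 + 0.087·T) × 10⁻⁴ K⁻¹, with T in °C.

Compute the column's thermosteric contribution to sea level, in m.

Layer 1: α = (0.9 + 0.087×23)×10⁻⁴ = 2.901×10⁻⁴ K⁻¹
Layer 2: α = (0.9 + 0.087×2.2)×10⁻⁴ = 1.0914×10⁻⁴ K⁻¹
0–180 m: 180 × 0.95 × 2.901×10⁻⁴ = 0.0496071 m
Layer 2: 410 × 0.84 × 1.0914×10⁻⁴ = 0.037587816 m
Δh = 0.0496071 + 0.037587816 = 0.087194916 m

about 0.087 m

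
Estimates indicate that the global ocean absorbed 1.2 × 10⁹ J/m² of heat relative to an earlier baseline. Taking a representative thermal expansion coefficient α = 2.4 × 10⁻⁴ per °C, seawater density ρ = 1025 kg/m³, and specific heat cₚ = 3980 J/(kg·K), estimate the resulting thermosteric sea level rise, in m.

Δh = αQ/(ρcₚ) = 2.4×10⁻⁴ × 1.2×10⁹ / (1025 × 3980) ≈ 0.070597 m

Δh ≈ 0.0706 m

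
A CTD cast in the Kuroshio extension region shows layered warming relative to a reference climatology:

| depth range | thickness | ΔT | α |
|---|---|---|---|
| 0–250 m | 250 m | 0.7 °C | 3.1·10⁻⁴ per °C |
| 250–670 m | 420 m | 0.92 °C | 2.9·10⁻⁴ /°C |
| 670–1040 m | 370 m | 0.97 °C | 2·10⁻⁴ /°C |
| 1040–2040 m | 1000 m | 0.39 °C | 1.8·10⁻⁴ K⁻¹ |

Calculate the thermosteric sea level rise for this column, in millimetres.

Layer 1: 3.1×10⁻⁴ × 0.7 × 250 = 0.05425 m
2.9×10⁻⁴ × 420 × 0.92 = 0.112056 m
670–1040 m: 0.97 × 2×10⁻⁴ × 370 = 0.07178 m
0.39 × 1.8×10⁻⁴ × 1000 = 0.07020 m
Δh = 0.05425 + 0.112056 + 0.07178 + 0.07020 = 0.308286 m

about 308 mm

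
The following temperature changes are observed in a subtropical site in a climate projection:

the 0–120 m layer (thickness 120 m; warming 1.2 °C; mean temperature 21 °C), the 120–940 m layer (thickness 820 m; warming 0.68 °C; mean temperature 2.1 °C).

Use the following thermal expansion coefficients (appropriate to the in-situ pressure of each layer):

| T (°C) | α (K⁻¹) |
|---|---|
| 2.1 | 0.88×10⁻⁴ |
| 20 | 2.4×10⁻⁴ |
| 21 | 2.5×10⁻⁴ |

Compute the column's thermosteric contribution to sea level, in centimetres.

Δh ≈ 8.51 cm

Layer 1 at 21 °C → α = 2.5×10⁻⁴ K⁻¹
Layer 2 at 2.1 °C → α = 0.88×10⁻⁴ K⁻¹
Layer 1: 1.2 × 2.5×10⁻⁴ × 120 = 0.03600 m
120–940 m: 0.68 × 0.88×10⁻⁴ × 820 = 0.0490688 m
Δh = 0.03600 + 0.0490688 = 0.0850688 m ≈ 8.51 cm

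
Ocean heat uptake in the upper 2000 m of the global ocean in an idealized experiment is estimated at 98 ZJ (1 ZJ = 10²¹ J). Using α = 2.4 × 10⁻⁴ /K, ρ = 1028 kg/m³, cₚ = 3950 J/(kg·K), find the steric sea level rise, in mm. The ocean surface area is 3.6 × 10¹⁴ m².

Per unit area: Q = 98×10²¹ / (3.6×10¹⁴) ≈ 2.722×10⁸ J/m²
Δh = αQ/(ρcₚ) = 2.4×10⁻⁴ × 2.722×10⁸ / (1028 × 3950) ≈ 0.016088 m

16.1 mm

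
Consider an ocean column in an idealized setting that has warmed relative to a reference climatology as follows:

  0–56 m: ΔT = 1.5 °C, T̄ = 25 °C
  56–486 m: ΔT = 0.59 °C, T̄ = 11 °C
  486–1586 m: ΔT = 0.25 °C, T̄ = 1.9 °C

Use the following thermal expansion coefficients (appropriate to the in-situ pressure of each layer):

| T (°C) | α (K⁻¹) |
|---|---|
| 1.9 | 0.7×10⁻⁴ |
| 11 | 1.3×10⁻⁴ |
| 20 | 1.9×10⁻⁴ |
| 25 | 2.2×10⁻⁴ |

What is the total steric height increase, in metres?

Layer 1 at 25 °C → α = 2.2×10⁻⁴ K⁻¹
Layer 2 at 11 °C → α = 1.3×10⁻⁴ K⁻¹
Layer 3 at 1.9 °C → α = 0.7×10⁻⁴ K⁻¹
Layer 1: 56 × 2.2×10⁻⁴ × 1.5 = 0.01848 m
56–486 m: 430 × 1.3×10⁻⁴ × 0.59 = 0.032981 m
Layer 3: 0.25 × 0.7×10⁻⁴ × 1100 = 0.01925 m
Δh = 0.01848 + 0.032981 + 0.01925 = 0.070711 m ≈ 0.071 m

Δh = 0.071 m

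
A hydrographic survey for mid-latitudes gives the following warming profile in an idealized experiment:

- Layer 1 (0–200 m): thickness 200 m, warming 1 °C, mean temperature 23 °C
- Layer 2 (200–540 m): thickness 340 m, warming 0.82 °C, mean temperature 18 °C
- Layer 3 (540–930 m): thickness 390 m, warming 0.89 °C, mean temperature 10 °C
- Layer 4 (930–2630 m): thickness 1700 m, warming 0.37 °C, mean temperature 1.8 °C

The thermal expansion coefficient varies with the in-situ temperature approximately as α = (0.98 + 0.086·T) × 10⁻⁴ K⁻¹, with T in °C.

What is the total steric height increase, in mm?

265 mm of thermosteric rise

Layer 1: α = (0.98 + 0.086×23)×10⁻⁴ = 2.958×10⁻⁴ K⁻¹
Layer 2: α = (0.98 + 0.086×18)×10⁻⁴ = 2.528×10⁻⁴ K⁻¹
Layer 3: α = (0.98 + 0.086×10)×10⁻⁴ = 1.84×10⁻⁴ K⁻¹
Layer 4: α = (0.98 + 0.086×1.8)×10⁻⁴ = 1.1348×10⁻⁴ K⁻¹
0–200 m: 1 × 200 × 2.958×10⁻⁴ = 0.05916 m
200–540 m: 0.82 × 2.528×10⁻⁴ × 340 = 0.07048064 m
390 × 1.84×10⁻⁴ × 0.89 = 0.0638664 m
Layer 4: 1.1348×10⁻⁴ × 0.37 × 1700 = 0.07137892 m
Δh = 0.05916 + 0.07048064 + 0.0638664 + 0.07137892 = 0.26488596 m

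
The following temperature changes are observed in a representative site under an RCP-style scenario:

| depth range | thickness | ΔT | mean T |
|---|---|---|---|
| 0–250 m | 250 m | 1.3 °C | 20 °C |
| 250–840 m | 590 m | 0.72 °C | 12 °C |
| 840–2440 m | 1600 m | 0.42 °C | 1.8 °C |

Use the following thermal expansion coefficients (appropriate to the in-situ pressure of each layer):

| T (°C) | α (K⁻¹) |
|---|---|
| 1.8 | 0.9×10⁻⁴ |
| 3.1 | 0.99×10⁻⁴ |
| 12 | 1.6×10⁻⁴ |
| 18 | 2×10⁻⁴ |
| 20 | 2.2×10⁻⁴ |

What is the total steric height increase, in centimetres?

20.0 cm of thermosteric rise

Layer 1 at 20 °C → α = 2.2×10⁻⁴ K⁻¹
Layer 2 at 12 °C → α = 1.6×10⁻⁴ K⁻¹
Layer 3 at 1.8 °C → α = 0.9×10⁻⁴ K⁻¹
Layer 1: 2.2×10⁻⁴ × 1.3 × 250 = 0.07150 m
250–840 m: 1.6×10⁻⁴ × 0.72 × 590 = 0.067968 m
Layer 3: 1600 × 0.9×10⁻⁴ × 0.42 = 0.06048 m
Δh = 0.07150 + 0.067968 + 0.06048 = 0.199948 m ≈ 20.0 cm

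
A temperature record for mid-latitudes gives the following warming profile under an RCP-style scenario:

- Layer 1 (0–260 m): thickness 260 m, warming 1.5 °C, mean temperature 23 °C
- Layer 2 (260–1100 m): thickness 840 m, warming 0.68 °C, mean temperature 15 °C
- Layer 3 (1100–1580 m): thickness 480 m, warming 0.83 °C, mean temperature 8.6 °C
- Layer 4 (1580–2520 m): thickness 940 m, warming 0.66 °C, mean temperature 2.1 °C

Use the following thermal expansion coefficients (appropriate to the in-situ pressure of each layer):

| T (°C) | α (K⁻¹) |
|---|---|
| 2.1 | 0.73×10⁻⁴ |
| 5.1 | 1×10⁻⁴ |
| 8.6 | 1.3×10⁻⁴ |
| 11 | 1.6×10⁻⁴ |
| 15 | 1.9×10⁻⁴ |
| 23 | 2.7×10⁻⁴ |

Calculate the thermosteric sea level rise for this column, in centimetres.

Layer 1 at 23 °C → α = 2.7×10⁻⁴ K⁻¹
Layer 2 at 15 °C → α = 1.9×10⁻⁴ K⁻¹
Layer 3 at 8.6 °C → α = 1.3×10⁻⁴ K⁻¹
Layer 4 at 2.1 °C → α = 0.73×10⁻⁴ K⁻¹
Layer 1: 1.5 × 2.7×10⁻⁴ × 260 = 0.10530 m
Layer 2: 1.9×10⁻⁴ × 840 × 0.68 = 0.108528 m
Layer 3: 0.83 × 480 × 1.3×10⁻⁴ = 0.051792 m
Layer 4: 0.66 × 940 × 0.73×10⁻⁴ = 0.0452892 m
Δh = 0.10530 + 0.108528 + 0.051792 + 0.0452892 = 0.3109092 m

about 31.1 cm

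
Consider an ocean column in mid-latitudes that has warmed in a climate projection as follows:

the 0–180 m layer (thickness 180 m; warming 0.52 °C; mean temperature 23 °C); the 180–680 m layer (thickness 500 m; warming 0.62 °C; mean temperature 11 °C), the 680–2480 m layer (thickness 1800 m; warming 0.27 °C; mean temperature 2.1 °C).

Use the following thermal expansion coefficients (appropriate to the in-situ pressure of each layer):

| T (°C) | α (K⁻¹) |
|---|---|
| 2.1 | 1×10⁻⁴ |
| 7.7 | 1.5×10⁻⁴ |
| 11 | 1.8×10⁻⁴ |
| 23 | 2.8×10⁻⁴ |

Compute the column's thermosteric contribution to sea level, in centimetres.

Layer 1 at 23 °C → α = 2.8×10⁻⁴ K⁻¹
Layer 2 at 11 °C → α = 1.8×10⁻⁴ K⁻¹
Layer 3 at 2.1 °C → α = 1×10⁻⁴ K⁻¹
Layer 1: 0.52 × 2.8×10⁻⁴ × 180 = 0.026208 m
180–680 m: 500 × 0.62 × 1.8×10⁻⁴ = 0.05580 m
680–2480 m: 0.27 × 1800 × 1×10⁻⁴ = 0.04860 m
Δh = 0.026208 + 0.05580 + 0.04860 = 0.130608 m

13.1 cm of thermosteric rise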